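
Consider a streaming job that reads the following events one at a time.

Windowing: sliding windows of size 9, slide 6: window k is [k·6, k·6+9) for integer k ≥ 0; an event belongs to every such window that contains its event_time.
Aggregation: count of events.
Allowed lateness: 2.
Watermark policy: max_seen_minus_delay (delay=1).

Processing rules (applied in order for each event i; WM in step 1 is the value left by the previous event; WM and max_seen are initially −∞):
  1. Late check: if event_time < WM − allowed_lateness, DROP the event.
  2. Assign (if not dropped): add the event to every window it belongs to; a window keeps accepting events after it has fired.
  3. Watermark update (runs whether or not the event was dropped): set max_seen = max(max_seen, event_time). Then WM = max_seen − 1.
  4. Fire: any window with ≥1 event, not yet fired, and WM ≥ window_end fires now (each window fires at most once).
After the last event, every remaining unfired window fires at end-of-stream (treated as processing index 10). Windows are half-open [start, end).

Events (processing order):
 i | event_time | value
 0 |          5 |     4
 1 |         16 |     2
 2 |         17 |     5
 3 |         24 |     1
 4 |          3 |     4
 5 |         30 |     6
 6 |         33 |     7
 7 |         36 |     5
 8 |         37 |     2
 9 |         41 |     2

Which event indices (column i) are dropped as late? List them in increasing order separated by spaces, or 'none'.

i=0 t=5 v=4: → [0,9); WM=4
i=1 t=16 v=2: → [12,21); WM=15; [0,9) fires=1
i=2 t=17 v=5: → [12,21); WM=16
i=3 t=24 v=1: → [24,33),[18,27); WM=23; [12,21) fires=2
i=4 t=3 v=4: DROP (t<23-2); WM=23
i=5 t=30 v=6: → [30,39),[24,33); WM=29; [18,27) fires=1
i=6 t=33 v=7: → [30,39); WM=32
i=7 t=36 v=5: → [36,45),[30,39); WM=35; [24,33) fires=2
i=8 t=37 v=2: → [36,45),[30,39); WM=36
i=9 t=41 v=2: → [36,45); WM=40; [30,39) fires=4

4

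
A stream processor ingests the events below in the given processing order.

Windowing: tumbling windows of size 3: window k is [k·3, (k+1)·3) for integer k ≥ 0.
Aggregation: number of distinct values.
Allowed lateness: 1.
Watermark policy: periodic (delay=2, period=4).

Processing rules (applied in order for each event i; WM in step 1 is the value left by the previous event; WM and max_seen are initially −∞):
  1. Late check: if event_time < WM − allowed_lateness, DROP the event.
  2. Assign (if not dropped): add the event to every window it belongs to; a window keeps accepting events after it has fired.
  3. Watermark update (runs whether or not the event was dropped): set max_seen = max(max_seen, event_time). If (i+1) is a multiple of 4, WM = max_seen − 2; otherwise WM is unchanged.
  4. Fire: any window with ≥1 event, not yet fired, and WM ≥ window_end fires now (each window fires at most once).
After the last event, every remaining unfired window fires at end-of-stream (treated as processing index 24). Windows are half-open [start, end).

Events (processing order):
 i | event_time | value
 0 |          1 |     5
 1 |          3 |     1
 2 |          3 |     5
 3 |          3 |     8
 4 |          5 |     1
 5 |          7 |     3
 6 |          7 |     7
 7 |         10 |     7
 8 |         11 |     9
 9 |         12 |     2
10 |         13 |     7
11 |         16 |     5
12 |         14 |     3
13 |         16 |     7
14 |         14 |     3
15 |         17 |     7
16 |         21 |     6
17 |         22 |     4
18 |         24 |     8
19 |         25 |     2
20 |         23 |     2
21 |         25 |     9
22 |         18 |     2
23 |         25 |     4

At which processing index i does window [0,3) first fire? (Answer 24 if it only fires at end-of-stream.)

i=0 t=1 v=5: → [0,3); WM=−∞
i=1 t=3 v=1: → [3,6); WM=−∞
i=2 t=3 v=5: → [3,6); WM=−∞
i=3 t=3 v=8: → [3,6); WM=1
i=4 t=5 v=1: → [3,6); WM=1
i=5 t=7 v=3: → [6,9); WM=1
i=6 t=7 v=7: → [6,9); WM=1
i=7 t=10 v=7: → [9,12); WM=8; [0,3) fires=1 [3,6) fires=3
i=8 t=11 v=9: → [9,12); WM=8
i=9 t=12 v=2: → [12,15); WM=8
i=10 t=13 v=7: → [12,15); WM=8
i=11 t=16 v=5: → [15,18); WM=14; [6,9) fires=2 [9,12) fires=2
i=12 t=14 v=3: → [12,15); WM=14
i=13 t=16 v=7: → [15,18); WM=14
i=14 t=14 v=3: → [12,15); WM=14
i=15 t=17 v=7: → [15,18); WM=15; [12,15) fires=3
i=16 t=21 v=6: → [21,24); WM=15
i=17 t=22 v=4: → [21,24); WM=15
i=18 t=24 v=8: → [24,27); WM=15
i=19 t=25 v=2: → [24,27); WM=23; [15,18) fires=2
i=20 t=23 v=2: → [21,24); WM=23
i=21 t=25 v=9: → [24,27); WM=23
i=22 t=18 v=2: DROP (t<23-1); WM=23
i=23 t=25 v=4: → [24,27); WM=23

7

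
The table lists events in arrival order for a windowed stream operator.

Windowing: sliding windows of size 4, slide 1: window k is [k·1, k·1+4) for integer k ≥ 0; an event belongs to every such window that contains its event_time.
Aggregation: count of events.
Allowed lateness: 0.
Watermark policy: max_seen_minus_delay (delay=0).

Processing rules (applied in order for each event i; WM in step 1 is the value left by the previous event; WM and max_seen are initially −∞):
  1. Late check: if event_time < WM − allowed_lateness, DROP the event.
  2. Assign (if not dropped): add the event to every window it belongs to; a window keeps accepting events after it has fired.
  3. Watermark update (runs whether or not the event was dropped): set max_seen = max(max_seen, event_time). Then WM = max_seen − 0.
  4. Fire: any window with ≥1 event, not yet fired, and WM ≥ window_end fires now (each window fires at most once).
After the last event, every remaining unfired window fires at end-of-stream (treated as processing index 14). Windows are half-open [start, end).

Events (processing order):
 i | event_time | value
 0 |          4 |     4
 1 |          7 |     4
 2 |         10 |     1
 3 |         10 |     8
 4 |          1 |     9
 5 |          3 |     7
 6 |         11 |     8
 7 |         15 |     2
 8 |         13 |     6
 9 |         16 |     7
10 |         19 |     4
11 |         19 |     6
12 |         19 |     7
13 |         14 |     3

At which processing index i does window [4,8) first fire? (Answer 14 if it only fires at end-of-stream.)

2

i=0 t=4 v=4: → [4,8),[3,7),[2,6),[1,5); WM=4
i=1 t=7 v=4: → [7,11),[6,10),[5,9),[4,8); WM=7; [1,5) fires=1 [2,6) fires=1 [3,7) fires=1
i=2 t=10 v=1: → [10,14),[9,13),[8,12),[7,11); WM=10; [4,8) fires=2 [5,9) fires=1 [6,10) fires=1
i=3 t=10 v=8: → [10,14),[9,13),[8,12),[7,11); WM=10
i=4 t=1 v=9: DROP (t<10-0); WM=10
i=5 t=3 v=7: DROP (t<10-0); WM=10
i=6 t=11 v=8: → [11,15),[10,14),[9,13),[8,12); WM=11; [7,11) fires=3
i=7 t=15 v=2: → [15,19),[14,18),[13,17),[12,16); WM=15; [8,12) fires=3 [9,13) fires=3 [10,14) fires=3 [11,15) fires=1
i=8 t=13 v=6: DROP (t<15-0); WM=15
i=9 t=16 v=7: → [16,20),[15,19),[14,18),[13,17); WM=16; [12,16) fires=1
i=10 t=19 v=4: → [19,23),[18,22),[17,21),[16,20); WM=19; [13,17) fires=2 [14,18) fires=2 [15,19) fires=2
i=11 t=19 v=6: → [19,23),[18,22),[17,21),[16,20); WM=19
i=12 t=19 v=7: → [19,23),[18,22),[17,21),[16,20); WM=19
i=13 t=14 v=3: DROP (t<19-0); WM=19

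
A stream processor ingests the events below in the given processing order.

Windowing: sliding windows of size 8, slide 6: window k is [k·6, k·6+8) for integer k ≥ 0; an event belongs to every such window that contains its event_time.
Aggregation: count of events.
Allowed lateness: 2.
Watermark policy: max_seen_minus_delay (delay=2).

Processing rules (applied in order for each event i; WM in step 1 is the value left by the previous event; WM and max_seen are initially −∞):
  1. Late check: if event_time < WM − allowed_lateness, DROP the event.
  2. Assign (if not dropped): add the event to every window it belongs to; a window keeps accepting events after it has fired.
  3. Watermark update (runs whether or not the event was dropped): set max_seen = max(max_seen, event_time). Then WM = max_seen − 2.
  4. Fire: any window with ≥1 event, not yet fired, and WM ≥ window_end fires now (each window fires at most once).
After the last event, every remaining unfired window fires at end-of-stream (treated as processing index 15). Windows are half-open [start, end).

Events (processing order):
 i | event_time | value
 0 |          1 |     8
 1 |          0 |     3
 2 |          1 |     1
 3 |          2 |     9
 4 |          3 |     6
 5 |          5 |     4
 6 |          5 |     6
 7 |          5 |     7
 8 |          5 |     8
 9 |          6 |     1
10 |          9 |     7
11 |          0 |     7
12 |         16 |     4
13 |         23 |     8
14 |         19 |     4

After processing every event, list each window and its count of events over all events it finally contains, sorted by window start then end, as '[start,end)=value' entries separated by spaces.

[0,8)=10 [6,14)=2 [12,20)=2 [18,26)=2

i=0 t=1 v=8: → [0,8); WM=-1
i=1 t=0 v=3: → [0,8); WM=-1
i=2 t=1 v=1: → [0,8); WM=-1
i=3 t=2 v=9: → [0,8); WM=0
i=4 t=3 v=6: → [0,8); WM=1
i=5 t=5 v=4: → [0,8); WM=3
i=6 t=5 v=6: → [0,8); WM=3
i=7 t=5 v=7: → [0,8); WM=3
i=8 t=5 v=8: → [0,8); WM=3
i=9 t=6 v=1: → [6,14),[0,8); WM=4
i=10 t=9 v=7: → [6,14); WM=7
i=11 t=0 v=7: DROP (t<7-2); WM=7
i=12 t=16 v=4: → [12,20); WM=14; [0,8) fires=10 [6,14) fires=2
i=13 t=23 v=8: → [18,26); WM=21; [12,20) fires=1
i=14 t=19 v=4: → [18,26),[12,20); WM=21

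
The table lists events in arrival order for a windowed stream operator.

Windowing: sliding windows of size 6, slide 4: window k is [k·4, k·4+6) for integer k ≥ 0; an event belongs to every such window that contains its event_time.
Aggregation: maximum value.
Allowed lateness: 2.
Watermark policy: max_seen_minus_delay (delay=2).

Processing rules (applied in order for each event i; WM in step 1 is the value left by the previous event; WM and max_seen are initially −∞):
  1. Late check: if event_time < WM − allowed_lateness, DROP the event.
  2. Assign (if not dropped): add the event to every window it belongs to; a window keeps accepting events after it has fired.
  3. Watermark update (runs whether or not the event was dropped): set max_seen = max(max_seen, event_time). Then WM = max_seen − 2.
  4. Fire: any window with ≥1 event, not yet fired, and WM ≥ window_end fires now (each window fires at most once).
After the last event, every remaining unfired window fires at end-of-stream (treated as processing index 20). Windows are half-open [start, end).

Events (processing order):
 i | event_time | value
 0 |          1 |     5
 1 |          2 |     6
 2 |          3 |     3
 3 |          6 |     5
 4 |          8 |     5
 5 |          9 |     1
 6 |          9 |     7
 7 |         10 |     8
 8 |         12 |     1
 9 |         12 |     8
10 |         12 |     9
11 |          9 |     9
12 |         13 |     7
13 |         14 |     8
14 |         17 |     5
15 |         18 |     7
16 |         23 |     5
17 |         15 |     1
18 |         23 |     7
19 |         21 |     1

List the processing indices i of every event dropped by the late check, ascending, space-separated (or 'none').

17

i=0 t=1 v=5: → [0,6); WM=-1
i=1 t=2 v=6: → [0,6); WM=0
i=2 t=3 v=3: → [0,6); WM=1
i=3 t=6 v=5: → [4,10); WM=4
i=4 t=8 v=5: → [8,14),[4,10); WM=6; [0,6) fires=6
i=5 t=9 v=1: → [8,14),[4,10); WM=7
i=6 t=9 v=7: → [8,14),[4,10); WM=7
i=7 t=10 v=8: → [8,14); WM=8
i=8 t=12 v=1: → [12,18),[8,14); WM=10; [4,10) fires=7
i=9 t=12 v=8: → [12,18),[8,14); WM=10
i=10 t=12 v=9: → [12,18),[8,14); WM=10
i=11 t=9 v=9: → [8,14),[4,10); WM=10
i=12 t=13 v=7: → [12,18),[8,14); WM=11
i=13 t=14 v=8: → [12,18); WM=12
i=14 t=17 v=5: → [16,22),[12,18); WM=15; [8,14) fires=9
i=15 t=18 v=7: → [16,22); WM=16
i=16 t=23 v=5: → [20,26); WM=21; [12,18) fires=9
i=17 t=15 v=1: DROP (t<21-2); WM=21
i=18 t=23 v=7: → [20,26); WM=21
i=19 t=21 v=1: → [20,26),[16,22); WM=21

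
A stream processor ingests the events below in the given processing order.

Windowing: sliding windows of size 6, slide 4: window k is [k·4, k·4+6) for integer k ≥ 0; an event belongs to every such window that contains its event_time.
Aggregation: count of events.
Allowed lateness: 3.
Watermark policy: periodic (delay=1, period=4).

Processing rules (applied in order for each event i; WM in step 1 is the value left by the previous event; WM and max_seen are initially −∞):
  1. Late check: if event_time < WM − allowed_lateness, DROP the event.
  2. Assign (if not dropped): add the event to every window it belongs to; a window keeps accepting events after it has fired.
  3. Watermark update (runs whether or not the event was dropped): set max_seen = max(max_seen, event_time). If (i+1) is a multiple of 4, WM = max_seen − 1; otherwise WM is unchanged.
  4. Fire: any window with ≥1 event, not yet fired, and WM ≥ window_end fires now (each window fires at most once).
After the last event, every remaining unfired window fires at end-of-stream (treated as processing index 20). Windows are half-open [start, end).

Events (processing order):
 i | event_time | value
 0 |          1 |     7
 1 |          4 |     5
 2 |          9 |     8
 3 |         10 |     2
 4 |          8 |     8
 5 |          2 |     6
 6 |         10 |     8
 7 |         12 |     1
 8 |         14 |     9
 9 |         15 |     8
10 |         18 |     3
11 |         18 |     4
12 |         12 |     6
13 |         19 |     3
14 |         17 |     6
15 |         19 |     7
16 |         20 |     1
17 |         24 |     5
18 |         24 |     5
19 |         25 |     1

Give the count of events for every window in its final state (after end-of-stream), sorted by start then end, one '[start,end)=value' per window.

[0,6)=2 [4,10)=3 [8,14)=5 [12,18)=4 [16,22)=6 [20,26)=4 [24,30)=3

i=0 t=1 v=7: → [0,6); WM=−∞
i=1 t=4 v=5: → [4,10),[0,6); WM=−∞
i=2 t=9 v=8: → [8,14),[4,10); WM=−∞
i=3 t=10 v=2: → [8,14); WM=9; [0,6) fires=2
i=4 t=8 v=8: → [8,14),[4,10); WM=9
i=5 t=2 v=6: DROP (t<9-3); WM=9
i=6 t=10 v=8: → [8,14); WM=9
i=7 t=12 v=1: → [12,18),[8,14); WM=11; [4,10) fires=3
i=8 t=14 v=9: → [12,18); WM=11
i=9 t=15 v=8: → [12,18); WM=11
i=10 t=18 v=3: → [16,22); WM=11
i=11 t=18 v=4: → [16,22); WM=17; [8,14) fires=5
i=12 t=12 v=6: DROP (t<17-3); WM=17
i=13 t=19 v=3: → [16,22); WM=17
i=14 t=17 v=6: → [16,22),[12,18); WM=17
i=15 t=19 v=7: → [16,22); WM=18; [12,18) fires=4
i=16 t=20 v=1: → [20,26),[16,22); WM=18
i=17 t=24 v=5: → [24,30),[20,26); WM=18
i=18 t=24 v=5: → [24,30),[20,26); WM=18
i=19 t=25 v=1: → [24,30),[20,26); WM=24; [16,22) fires=6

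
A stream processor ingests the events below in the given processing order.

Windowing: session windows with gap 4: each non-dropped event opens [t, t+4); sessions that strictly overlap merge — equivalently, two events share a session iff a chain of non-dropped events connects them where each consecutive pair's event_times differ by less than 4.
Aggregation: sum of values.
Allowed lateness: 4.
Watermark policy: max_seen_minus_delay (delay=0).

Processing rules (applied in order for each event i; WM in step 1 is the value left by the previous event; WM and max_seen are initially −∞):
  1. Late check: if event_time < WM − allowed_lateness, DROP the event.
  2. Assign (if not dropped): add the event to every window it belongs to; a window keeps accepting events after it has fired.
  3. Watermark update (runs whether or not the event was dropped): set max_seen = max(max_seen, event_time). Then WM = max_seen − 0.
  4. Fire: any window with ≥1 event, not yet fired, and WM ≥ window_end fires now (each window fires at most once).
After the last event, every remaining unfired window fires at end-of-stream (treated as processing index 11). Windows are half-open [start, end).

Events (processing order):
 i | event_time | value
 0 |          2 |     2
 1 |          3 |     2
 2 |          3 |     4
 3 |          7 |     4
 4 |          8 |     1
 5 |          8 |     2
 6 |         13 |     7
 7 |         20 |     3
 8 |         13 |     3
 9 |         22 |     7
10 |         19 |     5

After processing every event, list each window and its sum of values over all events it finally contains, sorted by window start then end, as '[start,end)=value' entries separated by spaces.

[2,7)=8 [7,12)=7 [13,17)=7 [19,26)=15

i=0 t=2 v=2: → [2,6); WM=2
i=1 t=3 v=2: → [2,7); WM=3
i=2 t=3 v=4: → [2,7); WM=3
i=3 t=7 v=4: → [7,11); WM=7
i=4 t=8 v=1: → [7,12); WM=8
i=5 t=8 v=2: → [7,12); WM=8
i=6 t=13 v=7: → [13,17); WM=13
i=7 t=20 v=3: → [20,24); WM=20
i=8 t=13 v=3: DROP (t<20-4); WM=20
i=9 t=22 v=7: → [20,26); WM=22
i=10 t=19 v=5: → [19,26); WM=22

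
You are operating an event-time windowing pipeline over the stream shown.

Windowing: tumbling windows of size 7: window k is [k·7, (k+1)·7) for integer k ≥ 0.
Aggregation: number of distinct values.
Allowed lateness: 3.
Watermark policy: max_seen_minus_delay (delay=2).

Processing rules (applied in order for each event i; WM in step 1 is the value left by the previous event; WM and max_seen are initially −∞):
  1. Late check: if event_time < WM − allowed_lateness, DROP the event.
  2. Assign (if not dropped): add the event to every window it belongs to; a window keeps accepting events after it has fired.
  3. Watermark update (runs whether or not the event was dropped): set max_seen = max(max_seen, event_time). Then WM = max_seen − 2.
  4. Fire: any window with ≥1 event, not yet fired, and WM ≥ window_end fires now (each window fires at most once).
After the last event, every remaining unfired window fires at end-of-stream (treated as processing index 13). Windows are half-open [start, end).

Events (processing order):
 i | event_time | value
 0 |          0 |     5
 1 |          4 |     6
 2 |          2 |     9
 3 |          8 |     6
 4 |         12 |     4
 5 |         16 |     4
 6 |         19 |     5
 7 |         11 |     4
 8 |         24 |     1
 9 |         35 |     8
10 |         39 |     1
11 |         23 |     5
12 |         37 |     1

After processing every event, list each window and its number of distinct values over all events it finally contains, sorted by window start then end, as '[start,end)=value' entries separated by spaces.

i=0 t=0 v=5: → [0,7); WM=-2
i=1 t=4 v=6: → [0,7); WM=2
i=2 t=2 v=9: → [0,7); WM=2
i=3 t=8 v=6: → [7,14); WM=6
i=4 t=12 v=4: → [7,14); WM=10; [0,7) fires=3
i=5 t=16 v=4: → [14,21); WM=14; [7,14) fires=2
i=6 t=19 v=5: → [14,21); WM=17
i=7 t=11 v=4: DROP (t<17-3); WM=17
i=8 t=24 v=1: → [21,28); WM=22; [14,21) fires=2
i=9 t=35 v=8: → [35,42); WM=33; [21,28) fires=1
i=10 t=39 v=1: → [35,42); WM=37
i=11 t=23 v=5: DROP (t<37-3); WM=37
i=12 t=37 v=1: → [35,42); WM=37

[0,7)=3 [7,14)=2 [14,21)=2 [21,28)=1 [35,42)=2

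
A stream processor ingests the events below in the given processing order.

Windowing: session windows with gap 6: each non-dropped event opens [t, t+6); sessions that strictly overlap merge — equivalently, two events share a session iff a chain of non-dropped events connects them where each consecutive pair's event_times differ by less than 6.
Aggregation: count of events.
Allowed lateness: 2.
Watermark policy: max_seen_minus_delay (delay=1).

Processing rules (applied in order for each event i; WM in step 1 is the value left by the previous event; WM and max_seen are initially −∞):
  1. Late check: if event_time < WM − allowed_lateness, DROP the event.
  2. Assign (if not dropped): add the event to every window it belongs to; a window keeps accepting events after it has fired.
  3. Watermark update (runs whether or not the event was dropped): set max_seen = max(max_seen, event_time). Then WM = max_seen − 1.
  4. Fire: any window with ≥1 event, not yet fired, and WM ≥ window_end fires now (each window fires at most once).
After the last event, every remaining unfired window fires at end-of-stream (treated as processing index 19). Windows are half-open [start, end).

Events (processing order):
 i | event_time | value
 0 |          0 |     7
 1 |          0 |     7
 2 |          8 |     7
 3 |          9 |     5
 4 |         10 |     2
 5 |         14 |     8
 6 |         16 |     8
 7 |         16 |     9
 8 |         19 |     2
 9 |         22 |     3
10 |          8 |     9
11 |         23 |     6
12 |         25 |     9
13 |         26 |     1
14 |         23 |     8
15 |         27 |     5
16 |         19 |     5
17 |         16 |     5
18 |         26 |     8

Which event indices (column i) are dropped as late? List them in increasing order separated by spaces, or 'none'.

i=0 t=0 v=7: → [0,6); WM=-1
i=1 t=0 v=7: → [0,6); WM=-1
i=2 t=8 v=7: → [8,14); WM=7
i=3 t=9 v=5: → [8,15); WM=8
i=4 t=10 v=2: → [8,16); WM=9
i=5 t=14 v=8: → [8,20); WM=13
i=6 t=16 v=8: → [8,22); WM=15
i=7 t=16 v=9: → [8,22); WM=15
i=8 t=19 v=2: → [8,25); WM=18
i=9 t=22 v=3: → [8,28); WM=21
i=10 t=8 v=9: DROP (t<21-2); WM=21
i=11 t=23 v=6: → [8,29); WM=22
i=12 t=25 v=9: → [8,31); WM=24
i=13 t=26 v=1: → [8,32); WM=25
i=14 t=23 v=8: → [8,32); WM=25
i=15 t=27 v=5: → [8,33); WM=26
i=16 t=19 v=5: DROP (t<26-2); WM=26
i=17 t=16 v=5: DROP (t<26-2); WM=26
i=18 t=26 v=8: → [8,33); WM=26

10 16 17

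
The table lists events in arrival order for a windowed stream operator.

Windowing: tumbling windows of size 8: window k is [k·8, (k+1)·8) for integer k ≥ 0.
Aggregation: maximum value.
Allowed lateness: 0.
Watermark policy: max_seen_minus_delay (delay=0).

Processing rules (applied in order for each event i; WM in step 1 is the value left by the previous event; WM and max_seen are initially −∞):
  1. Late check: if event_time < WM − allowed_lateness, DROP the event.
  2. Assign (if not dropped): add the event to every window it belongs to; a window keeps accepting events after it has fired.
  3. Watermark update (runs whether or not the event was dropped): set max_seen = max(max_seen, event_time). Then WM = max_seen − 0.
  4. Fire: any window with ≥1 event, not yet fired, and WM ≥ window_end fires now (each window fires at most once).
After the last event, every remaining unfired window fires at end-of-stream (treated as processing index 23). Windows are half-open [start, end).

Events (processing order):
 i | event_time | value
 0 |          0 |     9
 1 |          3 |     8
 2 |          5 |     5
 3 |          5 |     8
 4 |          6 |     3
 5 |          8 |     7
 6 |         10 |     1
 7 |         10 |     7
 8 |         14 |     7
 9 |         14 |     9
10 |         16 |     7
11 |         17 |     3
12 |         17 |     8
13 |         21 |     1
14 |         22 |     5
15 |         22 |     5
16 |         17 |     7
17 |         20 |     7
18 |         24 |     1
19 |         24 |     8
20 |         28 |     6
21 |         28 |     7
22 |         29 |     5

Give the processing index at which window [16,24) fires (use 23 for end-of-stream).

18

i=0 t=0 v=9: → [0,8); WM=0
i=1 t=3 v=8: → [0,8); WM=3
i=2 t=5 v=5: → [0,8); WM=5
i=3 t=5 v=8: → [0,8); WM=5
i=4 t=6 v=3: → [0,8); WM=6
i=5 t=8 v=7: → [8,16); WM=8; [0,8) fires=9
i=6 t=10 v=1: → [8,16); WM=10
i=7 t=10 v=7: → [8,16); WM=10
i=8 t=14 v=7: → [8,16); WM=14
i=9 t=14 v=9: → [8,16); WM=14
i=10 t=16 v=7: → [16,24); WM=16; [8,16) fires=9
i=11 t=17 v=3: → [16,24); WM=17
i=12 t=17 v=8: → [16,24); WM=17
i=13 t=21 v=1: → [16,24); WM=21
i=14 t=22 v=5: → [16,24); WM=22
i=15 t=22 v=5: → [16,24); WM=22
i=16 t=17 v=7: DROP (t<22-0); WM=22
i=17 t=20 v=7: DROP (t<22-0); WM=22
i=18 t=24 v=1: → [24,32); WM=24; [16,24) fires=8
i=19 t=24 v=8: → [24,32); WM=24
i=20 t=28 v=6: → [24,32); WM=28
i=21 t=28 v=7: → [24,32); WM=28
i=22 t=29 v=5: → [24,32); WM=29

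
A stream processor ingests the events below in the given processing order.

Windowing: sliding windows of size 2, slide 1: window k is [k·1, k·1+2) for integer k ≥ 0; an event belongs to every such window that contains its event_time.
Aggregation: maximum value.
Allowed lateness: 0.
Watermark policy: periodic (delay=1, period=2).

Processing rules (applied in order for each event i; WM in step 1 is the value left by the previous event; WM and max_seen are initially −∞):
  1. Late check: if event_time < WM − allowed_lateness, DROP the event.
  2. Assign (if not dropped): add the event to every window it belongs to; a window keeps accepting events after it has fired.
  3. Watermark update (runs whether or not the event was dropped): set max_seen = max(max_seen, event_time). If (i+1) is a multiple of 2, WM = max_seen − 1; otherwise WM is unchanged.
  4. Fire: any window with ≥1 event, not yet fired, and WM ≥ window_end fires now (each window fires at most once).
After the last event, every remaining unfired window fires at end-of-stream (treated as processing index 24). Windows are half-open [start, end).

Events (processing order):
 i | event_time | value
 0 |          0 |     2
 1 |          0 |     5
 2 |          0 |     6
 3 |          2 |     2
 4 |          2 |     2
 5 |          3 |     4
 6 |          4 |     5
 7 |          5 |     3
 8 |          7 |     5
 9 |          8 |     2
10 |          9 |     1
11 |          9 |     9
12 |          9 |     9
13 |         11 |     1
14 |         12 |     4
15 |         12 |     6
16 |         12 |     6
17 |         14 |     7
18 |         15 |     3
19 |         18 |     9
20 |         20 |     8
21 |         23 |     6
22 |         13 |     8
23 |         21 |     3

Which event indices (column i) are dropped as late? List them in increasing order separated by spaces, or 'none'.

22 23

i=0 t=0 v=2: → [0,2); WM=−∞
i=1 t=0 v=5: → [0,2); WM=-1
i=2 t=0 v=6: → [0,2); WM=-1
i=3 t=2 v=2: → [2,4),[1,3); WM=1
i=4 t=2 v=2: → [2,4),[1,3); WM=1
i=5 t=3 v=4: → [3,5),[2,4); WM=2; [0,2) fires=6
i=6 t=4 v=5: → [4,6),[3,5); WM=2
i=7 t=5 v=3: → [5,7),[4,6); WM=4; [1,3) fires=2 [2,4) fires=4
i=8 t=7 v=5: → [7,9),[6,8); WM=4
i=9 t=8 v=2: → [8,10),[7,9); WM=7; [3,5) fires=5 [4,6) fires=5 [5,7) fires=3
i=10 t=9 v=1: → [9,11),[8,10); WM=7
i=11 t=9 v=9: → [9,11),[8,10); WM=8; [6,8) fires=5
i=12 t=9 v=9: → [9,11),[8,10); WM=8
i=13 t=11 v=1: → [11,13),[10,12); WM=10; [7,9) fires=5 [8,10) fires=9
i=14 t=12 v=4: → [12,14),[11,13); WM=10
i=15 t=12 v=6: → [12,14),[11,13); WM=11; [9,11) fires=9
i=16 t=12 v=6: → [12,14),[11,13); WM=11
i=17 t=14 v=7: → [14,16),[13,15); WM=13; [10,12) fires=1 [11,13) fires=6
i=18 t=15 v=3: → [15,17),[14,16); WM=13
i=19 t=18 v=9: → [18,20),[17,19); WM=17; [12,14) fires=6 [13,15) fires=7 [14,16) fires=7 [15,17) fires=3
i=20 t=20 v=8: → [20,22),[19,21); WM=17
i=21 t=23 v=6: → [23,25),[22,24); WM=22; [17,19) fires=9 [18,20) fires=9 [19,21) fires=8 [20,22) fires=8
i=22 t=13 v=8: DROP (t<22-0); WM=22
i=23 t=21 v=3: DROP (t<22-0); WM=22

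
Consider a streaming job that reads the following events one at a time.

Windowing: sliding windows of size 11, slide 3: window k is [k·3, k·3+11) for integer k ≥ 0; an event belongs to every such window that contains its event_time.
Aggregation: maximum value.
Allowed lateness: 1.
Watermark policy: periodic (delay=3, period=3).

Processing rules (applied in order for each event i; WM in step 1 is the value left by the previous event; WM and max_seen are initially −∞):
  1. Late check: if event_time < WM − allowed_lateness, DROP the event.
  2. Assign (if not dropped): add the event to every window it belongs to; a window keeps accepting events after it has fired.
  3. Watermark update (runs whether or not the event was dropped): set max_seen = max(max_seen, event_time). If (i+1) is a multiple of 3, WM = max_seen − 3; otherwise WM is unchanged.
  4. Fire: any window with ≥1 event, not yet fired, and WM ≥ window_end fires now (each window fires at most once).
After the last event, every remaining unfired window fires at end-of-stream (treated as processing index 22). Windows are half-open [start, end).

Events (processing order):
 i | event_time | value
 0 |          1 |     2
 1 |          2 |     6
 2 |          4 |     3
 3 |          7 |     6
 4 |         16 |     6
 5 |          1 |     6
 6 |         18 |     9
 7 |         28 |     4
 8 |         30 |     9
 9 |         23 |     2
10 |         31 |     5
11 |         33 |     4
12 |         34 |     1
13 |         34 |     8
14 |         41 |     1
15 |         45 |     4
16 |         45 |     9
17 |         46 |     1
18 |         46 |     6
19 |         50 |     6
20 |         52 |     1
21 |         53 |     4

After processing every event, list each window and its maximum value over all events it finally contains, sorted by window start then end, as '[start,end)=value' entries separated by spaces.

[0,11)=6 [3,14)=6 [6,17)=6 [9,20)=9 [12,23)=9 [15,26)=9 [18,29)=9 [21,32)=9 [24,35)=9 [27,38)=9 [30,41)=9 [33,44)=8 [36,47)=9 [39,50)=9 [42,53)=9 [45,56)=9 [48,59)=6 [51,62)=4

i=0 t=1 v=2: → [0,11); WM=−∞
i=1 t=2 v=6: → [0,11); WM=−∞
i=2 t=4 v=3: → [3,14),[0,11); WM=1
i=3 t=7 v=6: → [6,17),[3,14),[0,11); WM=1
i=4 t=16 v=6: → [15,26),[12,23),[9,20),[6,17); WM=1
i=5 t=1 v=6: → [0,11); WM=13; [0,11) fires=6
i=6 t=18 v=9: → [18,29),[15,26),[12,23),[9,20); WM=13
i=7 t=28 v=4: → [27,38),[24,35),[21,32),[18,29); WM=13
i=8 t=30 v=9: → [30,41),[27,38),[24,35),[21,32); WM=27; [3,14) fires=6 [6,17) fires=6 [9,20) fires=9 [12,23) fires=9 [15,26) fires=9
i=9 t=23 v=2: DROP (t<27-1); WM=27
i=10 t=31 v=5: → [30,41),[27,38),[24,35),[21,32); WM=27
i=11 t=33 v=4: → [33,44),[30,41),[27,38),[24,35); WM=30; [18,29) fires=9
i=12 t=34 v=1: → [33,44),[30,41),[27,38),[24,35); WM=30
i=13 t=34 v=8: → [33,44),[30,41),[27,38),[24,35); WM=30
i=14 t=41 v=1: → [39,50),[36,47),[33,44); WM=38; [21,32) fires=9 [24,35) fires=9 [27,38) fires=9
i=15 t=45 v=4: → [45,56),[42,53),[39,50),[36,47); WM=38
i=16 t=45 v=9: → [45,56),[42,53),[39,50),[36,47); WM=38
i=17 t=46 v=1: → [45,56),[42,53),[39,50),[36,47); WM=43; [30,41) fires=9
i=18 t=46 v=6: → [45,56),[42,53),[39,50),[36,47); WM=43
i=19 t=50 v=6: → [48,59),[45,56),[42,53); WM=43
i=20 t=52 v=1: → [51,62),[48,59),[45,56),[42,53); WM=49; [33,44) fires=8 [36,47) fires=9
i=21 t=53 v=4: → [51,62),[48,59),[45,56); WM=49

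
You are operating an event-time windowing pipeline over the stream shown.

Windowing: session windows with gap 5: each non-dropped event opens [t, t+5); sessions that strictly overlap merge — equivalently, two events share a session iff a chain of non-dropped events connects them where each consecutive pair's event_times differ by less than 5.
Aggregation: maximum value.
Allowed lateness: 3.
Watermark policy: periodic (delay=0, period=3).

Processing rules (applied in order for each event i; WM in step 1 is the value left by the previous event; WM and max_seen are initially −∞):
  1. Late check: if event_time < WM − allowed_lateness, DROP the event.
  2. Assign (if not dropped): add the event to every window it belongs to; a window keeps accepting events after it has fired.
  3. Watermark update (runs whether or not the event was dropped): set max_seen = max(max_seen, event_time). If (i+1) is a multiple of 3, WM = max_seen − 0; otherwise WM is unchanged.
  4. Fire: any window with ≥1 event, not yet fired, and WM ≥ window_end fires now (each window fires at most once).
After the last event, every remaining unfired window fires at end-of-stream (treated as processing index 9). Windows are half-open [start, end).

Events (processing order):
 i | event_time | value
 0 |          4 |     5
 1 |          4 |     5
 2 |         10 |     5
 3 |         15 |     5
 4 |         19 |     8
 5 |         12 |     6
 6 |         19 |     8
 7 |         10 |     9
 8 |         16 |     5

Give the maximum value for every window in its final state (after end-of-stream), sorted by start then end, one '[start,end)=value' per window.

[4,9)=5 [10,24)=8

i=0 t=4 v=5: → [4,9); WM=−∞
i=1 t=4 v=5: → [4,9); WM=−∞
i=2 t=10 v=5: → [10,15); WM=10
i=3 t=15 v=5: → [15,20); WM=10
i=4 t=19 v=8: → [15,24); WM=10
i=5 t=12 v=6: → [10,24); WM=19
i=6 t=19 v=8: → [10,24); WM=19
i=7 t=10 v=9: DROP (t<19-3); WM=19
i=8 t=16 v=5: → [10,24); WM=19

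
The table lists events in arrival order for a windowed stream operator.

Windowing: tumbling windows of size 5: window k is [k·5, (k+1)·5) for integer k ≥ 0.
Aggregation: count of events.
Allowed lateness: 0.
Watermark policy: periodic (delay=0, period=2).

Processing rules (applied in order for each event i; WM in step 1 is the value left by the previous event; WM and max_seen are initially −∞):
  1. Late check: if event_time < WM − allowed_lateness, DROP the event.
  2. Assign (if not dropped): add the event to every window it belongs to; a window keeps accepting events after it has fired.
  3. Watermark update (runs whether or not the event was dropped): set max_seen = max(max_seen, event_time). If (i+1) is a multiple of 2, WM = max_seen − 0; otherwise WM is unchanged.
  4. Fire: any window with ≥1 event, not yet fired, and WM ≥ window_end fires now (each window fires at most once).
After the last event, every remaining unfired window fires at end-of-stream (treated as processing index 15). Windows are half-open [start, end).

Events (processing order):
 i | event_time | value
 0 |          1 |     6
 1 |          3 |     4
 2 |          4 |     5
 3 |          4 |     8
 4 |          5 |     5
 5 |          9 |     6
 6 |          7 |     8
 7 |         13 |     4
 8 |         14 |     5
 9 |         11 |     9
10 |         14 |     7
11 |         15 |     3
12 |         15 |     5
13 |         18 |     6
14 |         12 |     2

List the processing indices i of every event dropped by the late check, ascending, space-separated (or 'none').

6 9 14

i=0 t=1 v=6: → [0,5); WM=−∞
i=1 t=3 v=4: → [0,5); WM=3
i=2 t=4 v=5: → [0,5); WM=3
i=3 t=4 v=8: → [0,5); WM=4
i=4 t=5 v=5: → [5,10); WM=4
i=5 t=9 v=6: → [5,10); WM=9; [0,5) fires=4
i=6 t=7 v=8: DROP (t<9-0); WM=9
i=7 t=13 v=4: → [10,15); WM=13; [5,10) fires=2
i=8 t=14 v=5: → [10,15); WM=13
i=9 t=11 v=9: DROP (t<13-0); WM=14
i=10 t=14 v=7: → [10,15); WM=14
i=11 t=15 v=3: → [15,20); WM=15; [10,15) fires=3
i=12 t=15 v=5: → [15,20); WM=15
i=13 t=18 v=6: → [15,20); WM=18
i=14 t=12 v=2: DROP (t<18-0); WM=18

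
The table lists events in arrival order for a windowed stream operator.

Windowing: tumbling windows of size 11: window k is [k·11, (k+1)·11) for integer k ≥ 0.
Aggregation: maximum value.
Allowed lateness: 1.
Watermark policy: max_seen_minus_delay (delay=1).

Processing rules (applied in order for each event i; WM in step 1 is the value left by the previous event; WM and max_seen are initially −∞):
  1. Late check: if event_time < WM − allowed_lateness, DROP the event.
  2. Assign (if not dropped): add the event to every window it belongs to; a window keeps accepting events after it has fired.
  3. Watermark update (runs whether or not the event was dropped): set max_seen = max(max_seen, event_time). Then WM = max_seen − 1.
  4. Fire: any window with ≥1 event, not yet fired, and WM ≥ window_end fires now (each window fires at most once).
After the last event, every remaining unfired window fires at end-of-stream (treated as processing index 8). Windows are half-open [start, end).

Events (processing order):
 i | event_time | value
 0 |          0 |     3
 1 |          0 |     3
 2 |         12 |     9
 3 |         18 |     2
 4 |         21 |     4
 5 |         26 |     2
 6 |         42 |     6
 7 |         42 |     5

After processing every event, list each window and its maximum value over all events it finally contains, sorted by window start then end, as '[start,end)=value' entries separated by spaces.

[0,11)=3 [11,22)=9 [22,33)=2 [33,44)=6

i=0 t=0 v=3: → [0,11); WM=-1
i=1 t=0 v=3: → [0,11); WM=-1
i=2 t=12 v=9: → [11,22); WM=11; [0,11) fires=3
i=3 t=18 v=2: → [11,22); WM=17
i=4 t=21 v=4: → [11,22); WM=20
i=5 t=26 v=2: → [22,33); WM=25; [11,22) fires=9
i=6 t=42 v=6: → [33,44); WM=41; [22,33) fires=2
i=7 t=42 v=5: → [33,44); WM=41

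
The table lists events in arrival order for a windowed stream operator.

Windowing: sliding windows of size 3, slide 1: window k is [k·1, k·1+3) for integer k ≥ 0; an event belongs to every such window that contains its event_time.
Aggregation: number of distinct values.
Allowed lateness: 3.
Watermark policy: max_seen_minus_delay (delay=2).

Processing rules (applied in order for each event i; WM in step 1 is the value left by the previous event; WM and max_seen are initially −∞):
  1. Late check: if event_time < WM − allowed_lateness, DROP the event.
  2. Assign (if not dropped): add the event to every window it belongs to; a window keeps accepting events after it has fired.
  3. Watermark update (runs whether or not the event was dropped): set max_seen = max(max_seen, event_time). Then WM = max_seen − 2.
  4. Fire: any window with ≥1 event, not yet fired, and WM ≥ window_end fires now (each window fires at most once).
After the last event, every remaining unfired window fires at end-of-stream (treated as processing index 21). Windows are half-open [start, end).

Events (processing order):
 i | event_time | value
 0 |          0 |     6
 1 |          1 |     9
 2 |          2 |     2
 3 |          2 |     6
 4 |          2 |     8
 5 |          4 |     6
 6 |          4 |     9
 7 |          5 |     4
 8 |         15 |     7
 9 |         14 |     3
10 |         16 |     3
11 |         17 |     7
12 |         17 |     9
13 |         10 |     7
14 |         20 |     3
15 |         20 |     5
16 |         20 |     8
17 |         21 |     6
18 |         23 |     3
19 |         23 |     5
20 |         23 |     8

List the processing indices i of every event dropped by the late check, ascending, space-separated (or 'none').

i=0 t=0 v=6: → [0,3); WM=-2
i=1 t=1 v=9: → [1,4),[0,3); WM=-1
i=2 t=2 v=2: → [2,5),[1,4),[0,3); WM=0
i=3 t=2 v=6: → [2,5),[1,4),[0,3); WM=0
i=4 t=2 v=8: → [2,5),[1,4),[0,3); WM=0
i=5 t=4 v=6: → [4,7),[3,6),[2,5); WM=2
i=6 t=4 v=9: → [4,7),[3,6),[2,5); WM=2
i=7 t=5 v=4: → [5,8),[4,7),[3,6); WM=3; [0,3) fires=4
i=8 t=15 v=7: → [15,18),[14,17),[13,16); WM=13; [1,4) fires=4 [2,5) fires=4 [3,6) fires=3 [4,7) fires=3 [5,8) fires=1
i=9 t=14 v=3: → [14,17),[13,16),[12,15); WM=13
i=10 t=16 v=3: → [16,19),[15,18),[14,17); WM=14
i=11 t=17 v=7: → [17,20),[16,19),[15,18); WM=15; [12,15) fires=1
i=12 t=17 v=9: → [17,20),[16,19),[15,18); WM=15
i=13 t=10 v=7: DROP (t<15-3); WM=15
i=14 t=20 v=3: → [20,23),[19,22),[18,21); WM=18; [13,16) fires=2 [14,17) fires=2 [15,18) fires=3
i=15 t=20 v=5: → [20,23),[19,22),[18,21); WM=18
i=16 t=20 v=8: → [20,23),[19,22),[18,21); WM=18
i=17 t=21 v=6: → [21,24),[20,23),[19,22); WM=19; [16,19) fires=3
i=18 t=23 v=3: → [23,26),[22,25),[21,24); WM=21; [17,20) fires=2 [18,21) fires=3
i=19 t=23 v=5: → [23,26),[22,25),[21,24); WM=21
i=20 t=23 v=8: → [23,26),[22,25),[21,24); WM=21

13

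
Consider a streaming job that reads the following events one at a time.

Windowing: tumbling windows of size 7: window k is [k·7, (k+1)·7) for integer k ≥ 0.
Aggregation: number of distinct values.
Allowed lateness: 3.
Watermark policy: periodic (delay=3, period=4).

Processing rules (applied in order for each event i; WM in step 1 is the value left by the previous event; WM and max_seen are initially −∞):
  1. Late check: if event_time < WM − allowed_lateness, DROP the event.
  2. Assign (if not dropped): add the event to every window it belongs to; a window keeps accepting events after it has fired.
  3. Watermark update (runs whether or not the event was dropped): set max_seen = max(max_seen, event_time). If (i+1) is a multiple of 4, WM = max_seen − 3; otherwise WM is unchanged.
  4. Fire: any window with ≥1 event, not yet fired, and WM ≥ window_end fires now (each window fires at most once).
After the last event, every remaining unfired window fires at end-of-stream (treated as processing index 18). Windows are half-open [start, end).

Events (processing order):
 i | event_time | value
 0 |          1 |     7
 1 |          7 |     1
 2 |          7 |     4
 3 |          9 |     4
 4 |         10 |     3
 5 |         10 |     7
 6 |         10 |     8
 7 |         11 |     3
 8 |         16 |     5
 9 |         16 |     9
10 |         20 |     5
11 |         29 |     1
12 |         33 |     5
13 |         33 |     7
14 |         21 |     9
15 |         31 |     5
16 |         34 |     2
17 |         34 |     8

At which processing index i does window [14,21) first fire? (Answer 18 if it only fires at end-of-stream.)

11

i=0 t=1 v=7: → [0,7); WM=−∞
i=1 t=7 v=1: → [7,14); WM=−∞
i=2 t=7 v=4: → [7,14); WM=−∞
i=3 t=9 v=4: → [7,14); WM=6
i=4 t=10 v=3: → [7,14); WM=6
i=5 t=10 v=7: → [7,14); WM=6
i=6 t=10 v=8: → [7,14); WM=6
i=7 t=11 v=3: → [7,14); WM=8; [0,7) fires=1
i=8 t=16 v=5: → [14,21); WM=8
i=9 t=16 v=9: → [14,21); WM=8
i=10 t=20 v=5: → [14,21); WM=8
i=11 t=29 v=1: → [28,35); WM=26; [7,14) fires=5 [14,21) fires=2
i=12 t=33 v=5: → [28,35); WM=26
i=13 t=33 v=7: → [28,35); WM=26
i=14 t=21 v=9: DROP (t<26-3); WM=26
i=15 t=31 v=5: → [28,35); WM=30
i=16 t=34 v=2: → [28,35); WM=30
i=17 t=34 v=8: → [28,35); WM=30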